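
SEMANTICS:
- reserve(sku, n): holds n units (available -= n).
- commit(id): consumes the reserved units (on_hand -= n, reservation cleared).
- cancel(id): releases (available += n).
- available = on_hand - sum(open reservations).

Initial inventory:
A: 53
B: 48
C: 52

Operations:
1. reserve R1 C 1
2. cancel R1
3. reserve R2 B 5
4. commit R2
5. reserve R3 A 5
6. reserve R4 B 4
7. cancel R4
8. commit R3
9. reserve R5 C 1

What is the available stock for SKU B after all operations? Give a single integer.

Step 1: reserve R1 C 1 -> on_hand[A=53 B=48 C=52] avail[A=53 B=48 C=51] open={R1}
Step 2: cancel R1 -> on_hand[A=53 B=48 C=52] avail[A=53 B=48 C=52] open={}
Step 3: reserve R2 B 5 -> on_hand[A=53 B=48 C=52] avail[A=53 B=43 C=52] open={R2}
Step 4: commit R2 -> on_hand[A=53 B=43 C=52] avail[A=53 B=43 C=52] open={}
Step 5: reserve R3 A 5 -> on_hand[A=53 B=43 C=52] avail[A=48 B=43 C=52] open={R3}
Step 6: reserve R4 B 4 -> on_hand[A=53 B=43 C=52] avail[A=48 B=39 C=52] open={R3,R4}
Step 7: cancel R4 -> on_hand[A=53 B=43 C=52] avail[A=48 B=43 C=52] open={R3}
Step 8: commit R3 -> on_hand[A=48 B=43 C=52] avail[A=48 B=43 C=52] open={}
Step 9: reserve R5 C 1 -> on_hand[A=48 B=43 C=52] avail[A=48 B=43 C=51] open={R5}
Final available[B] = 43

Answer: 43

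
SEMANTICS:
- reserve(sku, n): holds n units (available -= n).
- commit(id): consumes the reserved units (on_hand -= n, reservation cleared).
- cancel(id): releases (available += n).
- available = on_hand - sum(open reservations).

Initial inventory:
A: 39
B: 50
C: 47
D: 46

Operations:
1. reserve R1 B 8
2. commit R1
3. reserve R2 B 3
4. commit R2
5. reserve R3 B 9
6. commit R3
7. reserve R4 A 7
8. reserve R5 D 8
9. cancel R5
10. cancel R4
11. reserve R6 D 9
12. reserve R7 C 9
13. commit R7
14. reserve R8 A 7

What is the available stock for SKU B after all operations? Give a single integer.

Step 1: reserve R1 B 8 -> on_hand[A=39 B=50 C=47 D=46] avail[A=39 B=42 C=47 D=46] open={R1}
Step 2: commit R1 -> on_hand[A=39 B=42 C=47 D=46] avail[A=39 B=42 C=47 D=46] open={}
Step 3: reserve R2 B 3 -> on_hand[A=39 B=42 C=47 D=46] avail[A=39 B=39 C=47 D=46] open={R2}
Step 4: commit R2 -> on_hand[A=39 B=39 C=47 D=46] avail[A=39 B=39 C=47 D=46] open={}
Step 5: reserve R3 B 9 -> on_hand[A=39 B=39 C=47 D=46] avail[A=39 B=30 C=47 D=46] open={R3}
Step 6: commit R3 -> on_hand[A=39 B=30 C=47 D=46] avail[A=39 B=30 C=47 D=46] open={}
Step 7: reserve R4 A 7 -> on_hand[A=39 B=30 C=47 D=46] avail[A=32 B=30 C=47 D=46] open={R4}
Step 8: reserve R5 D 8 -> on_hand[A=39 B=30 C=47 D=46] avail[A=32 B=30 C=47 D=38] open={R4,R5}
Step 9: cancel R5 -> on_hand[A=39 B=30 C=47 D=46] avail[A=32 B=30 C=47 D=46] open={R4}
Step 10: cancel R4 -> on_hand[A=39 B=30 C=47 D=46] avail[A=39 B=30 C=47 D=46] open={}
Step 11: reserve R6 D 9 -> on_hand[A=39 B=30 C=47 D=46] avail[A=39 B=30 C=47 D=37] open={R6}
Step 12: reserve R7 C 9 -> on_hand[A=39 B=30 C=47 D=46] avail[A=39 B=30 C=38 D=37] open={R6,R7}
Step 13: commit R7 -> on_hand[A=39 B=30 C=38 D=46] avail[A=39 B=30 C=38 D=37] open={R6}
Step 14: reserve R8 A 7 -> on_hand[A=39 B=30 C=38 D=46] avail[A=32 B=30 C=38 D=37] open={R6,R8}
Final available[B] = 30

Answer: 30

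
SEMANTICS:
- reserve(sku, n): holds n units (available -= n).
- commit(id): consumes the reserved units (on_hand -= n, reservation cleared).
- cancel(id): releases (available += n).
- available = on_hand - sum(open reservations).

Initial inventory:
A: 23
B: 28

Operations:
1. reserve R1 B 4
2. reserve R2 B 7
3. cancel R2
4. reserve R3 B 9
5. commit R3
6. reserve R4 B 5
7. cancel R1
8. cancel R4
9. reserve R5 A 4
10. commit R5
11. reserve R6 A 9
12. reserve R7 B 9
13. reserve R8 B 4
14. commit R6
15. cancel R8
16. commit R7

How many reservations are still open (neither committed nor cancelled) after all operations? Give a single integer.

Step 1: reserve R1 B 4 -> on_hand[A=23 B=28] avail[A=23 B=24] open={R1}
Step 2: reserve R2 B 7 -> on_hand[A=23 B=28] avail[A=23 B=17] open={R1,R2}
Step 3: cancel R2 -> on_hand[A=23 B=28] avail[A=23 B=24] open={R1}
Step 4: reserve R3 B 9 -> on_hand[A=23 B=28] avail[A=23 B=15] open={R1,R3}
Step 5: commit R3 -> on_hand[A=23 B=19] avail[A=23 B=15] open={R1}
Step 6: reserve R4 B 5 -> on_hand[A=23 B=19] avail[A=23 B=10] open={R1,R4}
Step 7: cancel R1 -> on_hand[A=23 B=19] avail[A=23 B=14] open={R4}
Step 8: cancel R4 -> on_hand[A=23 B=19] avail[A=23 B=19] open={}
Step 9: reserve R5 A 4 -> on_hand[A=23 B=19] avail[A=19 B=19] open={R5}
Step 10: commit R5 -> on_hand[A=19 B=19] avail[A=19 B=19] open={}
Step 11: reserve R6 A 9 -> on_hand[A=19 B=19] avail[A=10 B=19] open={R6}
Step 12: reserve R7 B 9 -> on_hand[A=19 B=19] avail[A=10 B=10] open={R6,R7}
Step 13: reserve R8 B 4 -> on_hand[A=19 B=19] avail[A=10 B=6] open={R6,R7,R8}
Step 14: commit R6 -> on_hand[A=10 B=19] avail[A=10 B=6] open={R7,R8}
Step 15: cancel R8 -> on_hand[A=10 B=19] avail[A=10 B=10] open={R7}
Step 16: commit R7 -> on_hand[A=10 B=10] avail[A=10 B=10] open={}
Open reservations: [] -> 0

Answer: 0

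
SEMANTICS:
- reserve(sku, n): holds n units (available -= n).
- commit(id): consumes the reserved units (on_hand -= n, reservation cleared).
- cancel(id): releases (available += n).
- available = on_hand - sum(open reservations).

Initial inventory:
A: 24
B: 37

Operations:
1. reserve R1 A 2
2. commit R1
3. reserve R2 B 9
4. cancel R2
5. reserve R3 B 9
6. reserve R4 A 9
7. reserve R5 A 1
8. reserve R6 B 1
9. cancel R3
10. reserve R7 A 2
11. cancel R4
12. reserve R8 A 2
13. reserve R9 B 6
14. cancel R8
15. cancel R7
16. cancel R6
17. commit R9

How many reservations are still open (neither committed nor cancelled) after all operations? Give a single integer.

Step 1: reserve R1 A 2 -> on_hand[A=24 B=37] avail[A=22 B=37] open={R1}
Step 2: commit R1 -> on_hand[A=22 B=37] avail[A=22 B=37] open={}
Step 3: reserve R2 B 9 -> on_hand[A=22 B=37] avail[A=22 B=28] open={R2}
Step 4: cancel R2 -> on_hand[A=22 B=37] avail[A=22 B=37] open={}
Step 5: reserve R3 B 9 -> on_hand[A=22 B=37] avail[A=22 B=28] open={R3}
Step 6: reserve R4 A 9 -> on_hand[A=22 B=37] avail[A=13 B=28] open={R3,R4}
Step 7: reserve R5 A 1 -> on_hand[A=22 B=37] avail[A=12 B=28] open={R3,R4,R5}
Step 8: reserve R6 B 1 -> on_hand[A=22 B=37] avail[A=12 B=27] open={R3,R4,R5,R6}
Step 9: cancel R3 -> on_hand[A=22 B=37] avail[A=12 B=36] open={R4,R5,R6}
Step 10: reserve R7 A 2 -> on_hand[A=22 B=37] avail[A=10 B=36] open={R4,R5,R6,R7}
Step 11: cancel R4 -> on_hand[A=22 B=37] avail[A=19 B=36] open={R5,R6,R7}
Step 12: reserve R8 A 2 -> on_hand[A=22 B=37] avail[A=17 B=36] open={R5,R6,R7,R8}
Step 13: reserve R9 B 6 -> on_hand[A=22 B=37] avail[A=17 B=30] open={R5,R6,R7,R8,R9}
Step 14: cancel R8 -> on_hand[A=22 B=37] avail[A=19 B=30] open={R5,R6,R7,R9}
Step 15: cancel R7 -> on_hand[A=22 B=37] avail[A=21 B=30] open={R5,R6,R9}
Step 16: cancel R6 -> on_hand[A=22 B=37] avail[A=21 B=31] open={R5,R9}
Step 17: commit R9 -> on_hand[A=22 B=31] avail[A=21 B=31] open={R5}
Open reservations: ['R5'] -> 1

Answer: 1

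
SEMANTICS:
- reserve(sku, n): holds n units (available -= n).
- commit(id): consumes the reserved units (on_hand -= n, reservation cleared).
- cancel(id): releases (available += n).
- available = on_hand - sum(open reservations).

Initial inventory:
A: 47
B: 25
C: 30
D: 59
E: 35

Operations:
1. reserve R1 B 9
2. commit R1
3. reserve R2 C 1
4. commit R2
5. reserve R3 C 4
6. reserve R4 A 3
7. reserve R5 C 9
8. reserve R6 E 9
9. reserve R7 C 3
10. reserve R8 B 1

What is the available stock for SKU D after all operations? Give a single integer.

Answer: 59

Derivation:
Step 1: reserve R1 B 9 -> on_hand[A=47 B=25 C=30 D=59 E=35] avail[A=47 B=16 C=30 D=59 E=35] open={R1}
Step 2: commit R1 -> on_hand[A=47 B=16 C=30 D=59 E=35] avail[A=47 B=16 C=30 D=59 E=35] open={}
Step 3: reserve R2 C 1 -> on_hand[A=47 B=16 C=30 D=59 E=35] avail[A=47 B=16 C=29 D=59 E=35] open={R2}
Step 4: commit R2 -> on_hand[A=47 B=16 C=29 D=59 E=35] avail[A=47 B=16 C=29 D=59 E=35] open={}
Step 5: reserve R3 C 4 -> on_hand[A=47 B=16 C=29 D=59 E=35] avail[A=47 B=16 C=25 D=59 E=35] open={R3}
Step 6: reserve R4 A 3 -> on_hand[A=47 B=16 C=29 D=59 E=35] avail[A=44 B=16 C=25 D=59 E=35] open={R3,R4}
Step 7: reserve R5 C 9 -> on_hand[A=47 B=16 C=29 D=59 E=35] avail[A=44 B=16 C=16 D=59 E=35] open={R3,R4,R5}
Step 8: reserve R6 E 9 -> on_hand[A=47 B=16 C=29 D=59 E=35] avail[A=44 B=16 C=16 D=59 E=26] open={R3,R4,R5,R6}
Step 9: reserve R7 C 3 -> on_hand[A=47 B=16 C=29 D=59 E=35] avail[A=44 B=16 C=13 D=59 E=26] open={R3,R4,R5,R6,R7}
Step 10: reserve R8 B 1 -> on_hand[A=47 B=16 C=29 D=59 E=35] avail[A=44 B=15 C=13 D=59 E=26] open={R3,R4,R5,R6,R7,R8}
Final available[D] = 59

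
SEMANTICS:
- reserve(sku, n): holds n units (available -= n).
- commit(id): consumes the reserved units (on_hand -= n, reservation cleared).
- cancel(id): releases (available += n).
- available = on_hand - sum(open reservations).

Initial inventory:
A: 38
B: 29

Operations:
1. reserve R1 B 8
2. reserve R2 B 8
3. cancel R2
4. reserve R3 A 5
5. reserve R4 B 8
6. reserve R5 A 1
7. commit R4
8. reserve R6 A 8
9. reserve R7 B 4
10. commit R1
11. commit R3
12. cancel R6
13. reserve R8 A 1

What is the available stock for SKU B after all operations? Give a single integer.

Step 1: reserve R1 B 8 -> on_hand[A=38 B=29] avail[A=38 B=21] open={R1}
Step 2: reserve R2 B 8 -> on_hand[A=38 B=29] avail[A=38 B=13] open={R1,R2}
Step 3: cancel R2 -> on_hand[A=38 B=29] avail[A=38 B=21] open={R1}
Step 4: reserve R3 A 5 -> on_hand[A=38 B=29] avail[A=33 B=21] open={R1,R3}
Step 5: reserve R4 B 8 -> on_hand[A=38 B=29] avail[A=33 B=13] open={R1,R3,R4}
Step 6: reserve R5 A 1 -> on_hand[A=38 B=29] avail[A=32 B=13] open={R1,R3,R4,R5}
Step 7: commit R4 -> on_hand[A=38 B=21] avail[A=32 B=13] open={R1,R3,R5}
Step 8: reserve R6 A 8 -> on_hand[A=38 B=21] avail[A=24 B=13] open={R1,R3,R5,R6}
Step 9: reserve R7 B 4 -> on_hand[A=38 B=21] avail[A=24 B=9] open={R1,R3,R5,R6,R7}
Step 10: commit R1 -> on_hand[A=38 B=13] avail[A=24 B=9] open={R3,R5,R6,R7}
Step 11: commit R3 -> on_hand[A=33 B=13] avail[A=24 B=9] open={R5,R6,R7}
Step 12: cancel R6 -> on_hand[A=33 B=13] avail[A=32 B=9] open={R5,R7}
Step 13: reserve R8 A 1 -> on_hand[A=33 B=13] avail[A=31 B=9] open={R5,R7,R8}
Final available[B] = 9

Answer: 9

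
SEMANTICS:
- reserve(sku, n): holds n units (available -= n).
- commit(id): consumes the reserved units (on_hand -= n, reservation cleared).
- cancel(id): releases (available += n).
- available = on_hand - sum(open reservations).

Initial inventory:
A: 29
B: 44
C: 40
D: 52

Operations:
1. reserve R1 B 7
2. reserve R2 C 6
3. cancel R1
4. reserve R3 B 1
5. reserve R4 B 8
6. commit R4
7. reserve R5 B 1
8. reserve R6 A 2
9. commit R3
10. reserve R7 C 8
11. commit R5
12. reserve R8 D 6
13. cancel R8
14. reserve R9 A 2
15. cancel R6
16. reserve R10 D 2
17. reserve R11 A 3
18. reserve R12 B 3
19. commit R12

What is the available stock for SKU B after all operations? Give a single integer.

Step 1: reserve R1 B 7 -> on_hand[A=29 B=44 C=40 D=52] avail[A=29 B=37 C=40 D=52] open={R1}
Step 2: reserve R2 C 6 -> on_hand[A=29 B=44 C=40 D=52] avail[A=29 B=37 C=34 D=52] open={R1,R2}
Step 3: cancel R1 -> on_hand[A=29 B=44 C=40 D=52] avail[A=29 B=44 C=34 D=52] open={R2}
Step 4: reserve R3 B 1 -> on_hand[A=29 B=44 C=40 D=52] avail[A=29 B=43 C=34 D=52] open={R2,R3}
Step 5: reserve R4 B 8 -> on_hand[A=29 B=44 C=40 D=52] avail[A=29 B=35 C=34 D=52] open={R2,R3,R4}
Step 6: commit R4 -> on_hand[A=29 B=36 C=40 D=52] avail[A=29 B=35 C=34 D=52] open={R2,R3}
Step 7: reserve R5 B 1 -> on_hand[A=29 B=36 C=40 D=52] avail[A=29 B=34 C=34 D=52] open={R2,R3,R5}
Step 8: reserve R6 A 2 -> on_hand[A=29 B=36 C=40 D=52] avail[A=27 B=34 C=34 D=52] open={R2,R3,R5,R6}
Step 9: commit R3 -> on_hand[A=29 B=35 C=40 D=52] avail[A=27 B=34 C=34 D=52] open={R2,R5,R6}
Step 10: reserve R7 C 8 -> on_hand[A=29 B=35 C=40 D=52] avail[A=27 B=34 C=26 D=52] open={R2,R5,R6,R7}
Step 11: commit R5 -> on_hand[A=29 B=34 C=40 D=52] avail[A=27 B=34 C=26 D=52] open={R2,R6,R7}
Step 12: reserve R8 D 6 -> on_hand[A=29 B=34 C=40 D=52] avail[A=27 B=34 C=26 D=46] open={R2,R6,R7,R8}
Step 13: cancel R8 -> on_hand[A=29 B=34 C=40 D=52] avail[A=27 B=34 C=26 D=52] open={R2,R6,R7}
Step 14: reserve R9 A 2 -> on_hand[A=29 B=34 C=40 D=52] avail[A=25 B=34 C=26 D=52] open={R2,R6,R7,R9}
Step 15: cancel R6 -> on_hand[A=29 B=34 C=40 D=52] avail[A=27 B=34 C=26 D=52] open={R2,R7,R9}
Step 16: reserve R10 D 2 -> on_hand[A=29 B=34 C=40 D=52] avail[A=27 B=34 C=26 D=50] open={R10,R2,R7,R9}
Step 17: reserve R11 A 3 -> on_hand[A=29 B=34 C=40 D=52] avail[A=24 B=34 C=26 D=50] open={R10,R11,R2,R7,R9}
Step 18: reserve R12 B 3 -> on_hand[A=29 B=34 C=40 D=52] avail[A=24 B=31 C=26 D=50] open={R10,R11,R12,R2,R7,R9}
Step 19: commit R12 -> on_hand[A=29 B=31 C=40 D=52] avail[A=24 B=31 C=26 D=50] open={R10,R11,R2,R7,R9}
Final available[B] = 31

Answer: 31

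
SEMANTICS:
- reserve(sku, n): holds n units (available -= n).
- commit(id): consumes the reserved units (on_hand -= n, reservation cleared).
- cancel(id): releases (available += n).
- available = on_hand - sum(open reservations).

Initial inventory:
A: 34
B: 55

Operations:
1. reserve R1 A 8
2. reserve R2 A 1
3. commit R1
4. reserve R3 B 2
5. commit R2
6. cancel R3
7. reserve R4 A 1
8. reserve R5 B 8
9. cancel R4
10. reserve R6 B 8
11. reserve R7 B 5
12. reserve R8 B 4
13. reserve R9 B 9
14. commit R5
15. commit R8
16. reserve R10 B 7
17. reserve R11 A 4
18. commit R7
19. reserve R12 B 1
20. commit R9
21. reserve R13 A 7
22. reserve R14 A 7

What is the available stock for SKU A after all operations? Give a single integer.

Step 1: reserve R1 A 8 -> on_hand[A=34 B=55] avail[A=26 B=55] open={R1}
Step 2: reserve R2 A 1 -> on_hand[A=34 B=55] avail[A=25 B=55] open={R1,R2}
Step 3: commit R1 -> on_hand[A=26 B=55] avail[A=25 B=55] open={R2}
Step 4: reserve R3 B 2 -> on_hand[A=26 B=55] avail[A=25 B=53] open={R2,R3}
Step 5: commit R2 -> on_hand[A=25 B=55] avail[A=25 B=53] open={R3}
Step 6: cancel R3 -> on_hand[A=25 B=55] avail[A=25 B=55] open={}
Step 7: reserve R4 A 1 -> on_hand[A=25 B=55] avail[A=24 B=55] open={R4}
Step 8: reserve R5 B 8 -> on_hand[A=25 B=55] avail[A=24 B=47] open={R4,R5}
Step 9: cancel R4 -> on_hand[A=25 B=55] avail[A=25 B=47] open={R5}
Step 10: reserve R6 B 8 -> on_hand[A=25 B=55] avail[A=25 B=39] open={R5,R6}
Step 11: reserve R7 B 5 -> on_hand[A=25 B=55] avail[A=25 B=34] open={R5,R6,R7}
Step 12: reserve R8 B 4 -> on_hand[A=25 B=55] avail[A=25 B=30] open={R5,R6,R7,R8}
Step 13: reserve R9 B 9 -> on_hand[A=25 B=55] avail[A=25 B=21] open={R5,R6,R7,R8,R9}
Step 14: commit R5 -> on_hand[A=25 B=47] avail[A=25 B=21] open={R6,R7,R8,R9}
Step 15: commit R8 -> on_hand[A=25 B=43] avail[A=25 B=21] open={R6,R7,R9}
Step 16: reserve R10 B 7 -> on_hand[A=25 B=43] avail[A=25 B=14] open={R10,R6,R7,R9}
Step 17: reserve R11 A 4 -> on_hand[A=25 B=43] avail[A=21 B=14] open={R10,R11,R6,R7,R9}
Step 18: commit R7 -> on_hand[A=25 B=38] avail[A=21 B=14] open={R10,R11,R6,R9}
Step 19: reserve R12 B 1 -> on_hand[A=25 B=38] avail[A=21 B=13] open={R10,R11,R12,R6,R9}
Step 20: commit R9 -> on_hand[A=25 B=29] avail[A=21 B=13] open={R10,R11,R12,R6}
Step 21: reserve R13 A 7 -> on_hand[A=25 B=29] avail[A=14 B=13] open={R10,R11,R12,R13,R6}
Step 22: reserve R14 A 7 -> on_hand[A=25 B=29] avail[A=7 B=13] open={R10,R11,R12,R13,R14,R6}
Final available[A] = 7

Answer: 7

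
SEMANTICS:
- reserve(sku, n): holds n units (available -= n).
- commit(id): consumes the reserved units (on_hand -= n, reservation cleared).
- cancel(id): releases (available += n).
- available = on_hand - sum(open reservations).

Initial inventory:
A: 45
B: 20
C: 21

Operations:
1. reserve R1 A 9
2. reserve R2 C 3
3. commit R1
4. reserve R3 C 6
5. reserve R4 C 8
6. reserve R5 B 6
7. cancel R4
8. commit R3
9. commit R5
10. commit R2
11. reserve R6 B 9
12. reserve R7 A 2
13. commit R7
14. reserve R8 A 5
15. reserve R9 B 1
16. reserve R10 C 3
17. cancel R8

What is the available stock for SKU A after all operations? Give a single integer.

Step 1: reserve R1 A 9 -> on_hand[A=45 B=20 C=21] avail[A=36 B=20 C=21] open={R1}
Step 2: reserve R2 C 3 -> on_hand[A=45 B=20 C=21] avail[A=36 B=20 C=18] open={R1,R2}
Step 3: commit R1 -> on_hand[A=36 B=20 C=21] avail[A=36 B=20 C=18] open={R2}
Step 4: reserve R3 C 6 -> on_hand[A=36 B=20 C=21] avail[A=36 B=20 C=12] open={R2,R3}
Step 5: reserve R4 C 8 -> on_hand[A=36 B=20 C=21] avail[A=36 B=20 C=4] open={R2,R3,R4}
Step 6: reserve R5 B 6 -> on_hand[A=36 B=20 C=21] avail[A=36 B=14 C=4] open={R2,R3,R4,R5}
Step 7: cancel R4 -> on_hand[A=36 B=20 C=21] avail[A=36 B=14 C=12] open={R2,R3,R5}
Step 8: commit R3 -> on_hand[A=36 B=20 C=15] avail[A=36 B=14 C=12] open={R2,R5}
Step 9: commit R5 -> on_hand[A=36 B=14 C=15] avail[A=36 B=14 C=12] open={R2}
Step 10: commit R2 -> on_hand[A=36 B=14 C=12] avail[A=36 B=14 C=12] open={}
Step 11: reserve R6 B 9 -> on_hand[A=36 B=14 C=12] avail[A=36 B=5 C=12] open={R6}
Step 12: reserve R7 A 2 -> on_hand[A=36 B=14 C=12] avail[A=34 B=5 C=12] open={R6,R7}
Step 13: commit R7 -> on_hand[A=34 B=14 C=12] avail[A=34 B=5 C=12] open={R6}
Step 14: reserve R8 A 5 -> on_hand[A=34 B=14 C=12] avail[A=29 B=5 C=12] open={R6,R8}
Step 15: reserve R9 B 1 -> on_hand[A=34 B=14 C=12] avail[A=29 B=4 C=12] open={R6,R8,R9}
Step 16: reserve R10 C 3 -> on_hand[A=34 B=14 C=12] avail[A=29 B=4 C=9] open={R10,R6,R8,R9}
Step 17: cancel R8 -> on_hand[A=34 B=14 C=12] avail[A=34 B=4 C=9] open={R10,R6,R9}
Final available[A] = 34

Answer: 34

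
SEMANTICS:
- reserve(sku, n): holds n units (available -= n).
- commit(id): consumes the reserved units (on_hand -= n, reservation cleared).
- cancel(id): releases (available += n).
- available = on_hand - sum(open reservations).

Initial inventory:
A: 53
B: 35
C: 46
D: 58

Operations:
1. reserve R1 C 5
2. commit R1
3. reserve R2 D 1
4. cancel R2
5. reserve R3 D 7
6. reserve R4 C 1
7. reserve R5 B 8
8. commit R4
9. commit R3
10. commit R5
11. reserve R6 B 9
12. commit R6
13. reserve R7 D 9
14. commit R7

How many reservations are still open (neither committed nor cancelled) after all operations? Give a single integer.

Step 1: reserve R1 C 5 -> on_hand[A=53 B=35 C=46 D=58] avail[A=53 B=35 C=41 D=58] open={R1}
Step 2: commit R1 -> on_hand[A=53 B=35 C=41 D=58] avail[A=53 B=35 C=41 D=58] open={}
Step 3: reserve R2 D 1 -> on_hand[A=53 B=35 C=41 D=58] avail[A=53 B=35 C=41 D=57] open={R2}
Step 4: cancel R2 -> on_hand[A=53 B=35 C=41 D=58] avail[A=53 B=35 C=41 D=58] open={}
Step 5: reserve R3 D 7 -> on_hand[A=53 B=35 C=41 D=58] avail[A=53 B=35 C=41 D=51] open={R3}
Step 6: reserve R4 C 1 -> on_hand[A=53 B=35 C=41 D=58] avail[A=53 B=35 C=40 D=51] open={R3,R4}
Step 7: reserve R5 B 8 -> on_hand[A=53 B=35 C=41 D=58] avail[A=53 B=27 C=40 D=51] open={R3,R4,R5}
Step 8: commit R4 -> on_hand[A=53 B=35 C=40 D=58] avail[A=53 B=27 C=40 D=51] open={R3,R5}
Step 9: commit R3 -> on_hand[A=53 B=35 C=40 D=51] avail[A=53 B=27 C=40 D=51] open={R5}
Step 10: commit R5 -> on_hand[A=53 B=27 C=40 D=51] avail[A=53 B=27 C=40 D=51] open={}
Step 11: reserve R6 B 9 -> on_hand[A=53 B=27 C=40 D=51] avail[A=53 B=18 C=40 D=51] open={R6}
Step 12: commit R6 -> on_hand[A=53 B=18 C=40 D=51] avail[A=53 B=18 C=40 D=51] open={}
Step 13: reserve R7 D 9 -> on_hand[A=53 B=18 C=40 D=51] avail[A=53 B=18 C=40 D=42] open={R7}
Step 14: commit R7 -> on_hand[A=53 B=18 C=40 D=42] avail[A=53 B=18 C=40 D=42] open={}
Open reservations: [] -> 0

Answer: 0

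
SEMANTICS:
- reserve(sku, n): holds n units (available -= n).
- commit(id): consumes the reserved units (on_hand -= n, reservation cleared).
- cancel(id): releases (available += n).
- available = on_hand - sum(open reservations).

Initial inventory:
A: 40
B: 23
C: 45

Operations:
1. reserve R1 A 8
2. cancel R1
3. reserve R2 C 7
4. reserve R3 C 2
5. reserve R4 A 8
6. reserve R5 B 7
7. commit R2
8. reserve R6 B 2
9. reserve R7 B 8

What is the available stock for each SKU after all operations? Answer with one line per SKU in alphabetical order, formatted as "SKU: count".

Step 1: reserve R1 A 8 -> on_hand[A=40 B=23 C=45] avail[A=32 B=23 C=45] open={R1}
Step 2: cancel R1 -> on_hand[A=40 B=23 C=45] avail[A=40 B=23 C=45] open={}
Step 3: reserve R2 C 7 -> on_hand[A=40 B=23 C=45] avail[A=40 B=23 C=38] open={R2}
Step 4: reserve R3 C 2 -> on_hand[A=40 B=23 C=45] avail[A=40 B=23 C=36] open={R2,R3}
Step 5: reserve R4 A 8 -> on_hand[A=40 B=23 C=45] avail[A=32 B=23 C=36] open={R2,R3,R4}
Step 6: reserve R5 B 7 -> on_hand[A=40 B=23 C=45] avail[A=32 B=16 C=36] open={R2,R3,R4,R5}
Step 7: commit R2 -> on_hand[A=40 B=23 C=38] avail[A=32 B=16 C=36] open={R3,R4,R5}
Step 8: reserve R6 B 2 -> on_hand[A=40 B=23 C=38] avail[A=32 B=14 C=36] open={R3,R4,R5,R6}
Step 9: reserve R7 B 8 -> on_hand[A=40 B=23 C=38] avail[A=32 B=6 C=36] open={R3,R4,R5,R6,R7}

Answer: A: 32
B: 6
C: 36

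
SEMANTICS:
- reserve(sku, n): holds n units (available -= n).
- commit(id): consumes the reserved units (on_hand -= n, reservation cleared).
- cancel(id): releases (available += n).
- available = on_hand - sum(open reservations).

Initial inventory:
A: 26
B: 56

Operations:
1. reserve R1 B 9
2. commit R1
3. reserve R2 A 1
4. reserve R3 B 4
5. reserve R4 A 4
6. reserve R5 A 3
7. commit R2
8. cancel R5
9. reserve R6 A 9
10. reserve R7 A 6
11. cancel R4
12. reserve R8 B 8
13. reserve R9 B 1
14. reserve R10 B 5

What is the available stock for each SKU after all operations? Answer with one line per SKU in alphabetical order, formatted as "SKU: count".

Answer: A: 10
B: 29

Derivation:
Step 1: reserve R1 B 9 -> on_hand[A=26 B=56] avail[A=26 B=47] open={R1}
Step 2: commit R1 -> on_hand[A=26 B=47] avail[A=26 B=47] open={}
Step 3: reserve R2 A 1 -> on_hand[A=26 B=47] avail[A=25 B=47] open={R2}
Step 4: reserve R3 B 4 -> on_hand[A=26 B=47] avail[A=25 B=43] open={R2,R3}
Step 5: reserve R4 A 4 -> on_hand[A=26 B=47] avail[A=21 B=43] open={R2,R3,R4}
Step 6: reserve R5 A 3 -> on_hand[A=26 B=47] avail[A=18 B=43] open={R2,R3,R4,R5}
Step 7: commit R2 -> on_hand[A=25 B=47] avail[A=18 B=43] open={R3,R4,R5}
Step 8: cancel R5 -> on_hand[A=25 B=47] avail[A=21 B=43] open={R3,R4}
Step 9: reserve R6 A 9 -> on_hand[A=25 B=47] avail[A=12 B=43] open={R3,R4,R6}
Step 10: reserve R7 A 6 -> on_hand[A=25 B=47] avail[A=6 B=43] open={R3,R4,R6,R7}
Step 11: cancel R4 -> on_hand[A=25 B=47] avail[A=10 B=43] open={R3,R6,R7}
Step 12: reserve R8 B 8 -> on_hand[A=25 B=47] avail[A=10 B=35] open={R3,R6,R7,R8}
Step 13: reserve R9 B 1 -> on_hand[A=25 B=47] avail[A=10 B=34] open={R3,R6,R7,R8,R9}
Step 14: reserve R10 B 5 -> on_hand[A=25 B=47] avail[A=10 B=29] open={R10,R3,R6,R7,R8,R9}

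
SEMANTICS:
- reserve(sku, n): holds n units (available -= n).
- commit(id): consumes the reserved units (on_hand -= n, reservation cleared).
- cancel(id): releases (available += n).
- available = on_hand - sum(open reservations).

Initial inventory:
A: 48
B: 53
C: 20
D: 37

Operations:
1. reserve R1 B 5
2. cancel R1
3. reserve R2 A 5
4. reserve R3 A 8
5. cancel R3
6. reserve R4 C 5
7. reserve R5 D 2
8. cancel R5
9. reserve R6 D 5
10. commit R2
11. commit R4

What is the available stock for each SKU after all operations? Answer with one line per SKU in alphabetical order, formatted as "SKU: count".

Step 1: reserve R1 B 5 -> on_hand[A=48 B=53 C=20 D=37] avail[A=48 B=48 C=20 D=37] open={R1}
Step 2: cancel R1 -> on_hand[A=48 B=53 C=20 D=37] avail[A=48 B=53 C=20 D=37] open={}
Step 3: reserve R2 A 5 -> on_hand[A=48 B=53 C=20 D=37] avail[A=43 B=53 C=20 D=37] open={R2}
Step 4: reserve R3 A 8 -> on_hand[A=48 B=53 C=20 D=37] avail[A=35 B=53 C=20 D=37] open={R2,R3}
Step 5: cancel R3 -> on_hand[A=48 B=53 C=20 D=37] avail[A=43 B=53 C=20 D=37] open={R2}
Step 6: reserve R4 C 5 -> on_hand[A=48 B=53 C=20 D=37] avail[A=43 B=53 C=15 D=37] open={R2,R4}
Step 7: reserve R5 D 2 -> on_hand[A=48 B=53 C=20 D=37] avail[A=43 B=53 C=15 D=35] open={R2,R4,R5}
Step 8: cancel R5 -> on_hand[A=48 B=53 C=20 D=37] avail[A=43 B=53 C=15 D=37] open={R2,R4}
Step 9: reserve R6 D 5 -> on_hand[A=48 B=53 C=20 D=37] avail[A=43 B=53 C=15 D=32] open={R2,R4,R6}
Step 10: commit R2 -> on_hand[A=43 B=53 C=20 D=37] avail[A=43 B=53 C=15 D=32] open={R4,R6}
Step 11: commit R4 -> on_hand[A=43 B=53 C=15 D=37] avail[A=43 B=53 C=15 D=32] open={R6}

Answer: A: 43
B: 53
C: 15
D: 32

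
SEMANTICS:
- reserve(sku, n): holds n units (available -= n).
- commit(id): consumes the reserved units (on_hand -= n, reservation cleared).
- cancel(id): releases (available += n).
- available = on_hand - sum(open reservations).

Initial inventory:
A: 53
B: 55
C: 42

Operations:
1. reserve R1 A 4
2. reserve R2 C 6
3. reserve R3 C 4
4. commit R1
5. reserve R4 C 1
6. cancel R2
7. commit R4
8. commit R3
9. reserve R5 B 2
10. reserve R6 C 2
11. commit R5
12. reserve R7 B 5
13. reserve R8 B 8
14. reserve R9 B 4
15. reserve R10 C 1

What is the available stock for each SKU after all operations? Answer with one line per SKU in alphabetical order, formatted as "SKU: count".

Step 1: reserve R1 A 4 -> on_hand[A=53 B=55 C=42] avail[A=49 B=55 C=42] open={R1}
Step 2: reserve R2 C 6 -> on_hand[A=53 B=55 C=42] avail[A=49 B=55 C=36] open={R1,R2}
Step 3: reserve R3 C 4 -> on_hand[A=53 B=55 C=42] avail[A=49 B=55 C=32] open={R1,R2,R3}
Step 4: commit R1 -> on_hand[A=49 B=55 C=42] avail[A=49 B=55 C=32] open={R2,R3}
Step 5: reserve R4 C 1 -> on_hand[A=49 B=55 C=42] avail[A=49 B=55 C=31] open={R2,R3,R4}
Step 6: cancel R2 -> on_hand[A=49 B=55 C=42] avail[A=49 B=55 C=37] open={R3,R4}
Step 7: commit R4 -> on_hand[A=49 B=55 C=41] avail[A=49 B=55 C=37] open={R3}
Step 8: commit R3 -> on_hand[A=49 B=55 C=37] avail[A=49 B=55 C=37] open={}
Step 9: reserve R5 B 2 -> on_hand[A=49 B=55 C=37] avail[A=49 B=53 C=37] open={R5}
Step 10: reserve R6 C 2 -> on_hand[A=49 B=55 C=37] avail[A=49 B=53 C=35] open={R5,R6}
Step 11: commit R5 -> on_hand[A=49 B=53 C=37] avail[A=49 B=53 C=35] open={R6}
Step 12: reserve R7 B 5 -> on_hand[A=49 B=53 C=37] avail[A=49 B=48 C=35] open={R6,R7}
Step 13: reserve R8 B 8 -> on_hand[A=49 B=53 C=37] avail[A=49 B=40 C=35] open={R6,R7,R8}
Step 14: reserve R9 B 4 -> on_hand[A=49 B=53 C=37] avail[A=49 B=36 C=35] open={R6,R7,R8,R9}
Step 15: reserve R10 C 1 -> on_hand[A=49 B=53 C=37] avail[A=49 B=36 C=34] open={R10,R6,R7,R8,R9}

Answer: A: 49
B: 36
C: 34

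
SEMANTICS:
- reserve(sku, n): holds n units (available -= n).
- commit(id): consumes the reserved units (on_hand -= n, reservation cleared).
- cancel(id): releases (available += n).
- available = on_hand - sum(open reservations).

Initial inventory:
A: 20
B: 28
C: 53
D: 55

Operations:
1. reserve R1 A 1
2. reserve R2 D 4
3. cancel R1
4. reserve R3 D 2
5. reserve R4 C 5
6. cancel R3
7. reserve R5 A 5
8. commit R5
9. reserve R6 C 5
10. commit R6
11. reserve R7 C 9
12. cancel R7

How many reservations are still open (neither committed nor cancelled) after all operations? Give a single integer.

Step 1: reserve R1 A 1 -> on_hand[A=20 B=28 C=53 D=55] avail[A=19 B=28 C=53 D=55] open={R1}
Step 2: reserve R2 D 4 -> on_hand[A=20 B=28 C=53 D=55] avail[A=19 B=28 C=53 D=51] open={R1,R2}
Step 3: cancel R1 -> on_hand[A=20 B=28 C=53 D=55] avail[A=20 B=28 C=53 D=51] open={R2}
Step 4: reserve R3 D 2 -> on_hand[A=20 B=28 C=53 D=55] avail[A=20 B=28 C=53 D=49] open={R2,R3}
Step 5: reserve R4 C 5 -> on_hand[A=20 B=28 C=53 D=55] avail[A=20 B=28 C=48 D=49] open={R2,R3,R4}
Step 6: cancel R3 -> on_hand[A=20 B=28 C=53 D=55] avail[A=20 B=28 C=48 D=51] open={R2,R4}
Step 7: reserve R5 A 5 -> on_hand[A=20 B=28 C=53 D=55] avail[A=15 B=28 C=48 D=51] open={R2,R4,R5}
Step 8: commit R5 -> on_hand[A=15 B=28 C=53 D=55] avail[A=15 B=28 C=48 D=51] open={R2,R4}
Step 9: reserve R6 C 5 -> on_hand[A=15 B=28 C=53 D=55] avail[A=15 B=28 C=43 D=51] open={R2,R4,R6}
Step 10: commit R6 -> on_hand[A=15 B=28 C=48 D=55] avail[A=15 B=28 C=43 D=51] open={R2,R4}
Step 11: reserve R7 C 9 -> on_hand[A=15 B=28 C=48 D=55] avail[A=15 B=28 C=34 D=51] open={R2,R4,R7}
Step 12: cancel R7 -> on_hand[A=15 B=28 C=48 D=55] avail[A=15 B=28 C=43 D=51] open={R2,R4}
Open reservations: ['R2', 'R4'] -> 2

Answer: 2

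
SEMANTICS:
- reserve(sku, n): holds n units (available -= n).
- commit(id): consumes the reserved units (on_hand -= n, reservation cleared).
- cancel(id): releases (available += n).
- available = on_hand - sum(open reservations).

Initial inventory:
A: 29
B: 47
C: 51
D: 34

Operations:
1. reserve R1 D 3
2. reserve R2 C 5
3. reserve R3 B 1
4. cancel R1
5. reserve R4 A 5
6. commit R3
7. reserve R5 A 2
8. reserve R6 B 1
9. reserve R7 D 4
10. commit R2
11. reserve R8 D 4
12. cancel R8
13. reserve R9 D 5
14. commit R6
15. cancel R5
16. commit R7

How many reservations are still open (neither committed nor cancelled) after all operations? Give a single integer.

Answer: 2

Derivation:
Step 1: reserve R1 D 3 -> on_hand[A=29 B=47 C=51 D=34] avail[A=29 B=47 C=51 D=31] open={R1}
Step 2: reserve R2 C 5 -> on_hand[A=29 B=47 C=51 D=34] avail[A=29 B=47 C=46 D=31] open={R1,R2}
Step 3: reserve R3 B 1 -> on_hand[A=29 B=47 C=51 D=34] avail[A=29 B=46 C=46 D=31] open={R1,R2,R3}
Step 4: cancel R1 -> on_hand[A=29 B=47 C=51 D=34] avail[A=29 B=46 C=46 D=34] open={R2,R3}
Step 5: reserve R4 A 5 -> on_hand[A=29 B=47 C=51 D=34] avail[A=24 B=46 C=46 D=34] open={R2,R3,R4}
Step 6: commit R3 -> on_hand[A=29 B=46 C=51 D=34] avail[A=24 B=46 C=46 D=34] open={R2,R4}
Step 7: reserve R5 A 2 -> on_hand[A=29 B=46 C=51 D=34] avail[A=22 B=46 C=46 D=34] open={R2,R4,R5}
Step 8: reserve R6 B 1 -> on_hand[A=29 B=46 C=51 D=34] avail[A=22 B=45 C=46 D=34] open={R2,R4,R5,R6}
Step 9: reserve R7 D 4 -> on_hand[A=29 B=46 C=51 D=34] avail[A=22 B=45 C=46 D=30] open={R2,R4,R5,R6,R7}
Step 10: commit R2 -> on_hand[A=29 B=46 C=46 D=34] avail[A=22 B=45 C=46 D=30] open={R4,R5,R6,R7}
Step 11: reserve R8 D 4 -> on_hand[A=29 B=46 C=46 D=34] avail[A=22 B=45 C=46 D=26] open={R4,R5,R6,R7,R8}
Step 12: cancel R8 -> on_hand[A=29 B=46 C=46 D=34] avail[A=22 B=45 C=46 D=30] open={R4,R5,R6,R7}
Step 13: reserve R9 D 5 -> on_hand[A=29 B=46 C=46 D=34] avail[A=22 B=45 C=46 D=25] open={R4,R5,R6,R7,R9}
Step 14: commit R6 -> on_hand[A=29 B=45 C=46 D=34] avail[A=22 B=45 C=46 D=25] open={R4,R5,R7,R9}
Step 15: cancel R5 -> on_hand[A=29 B=45 C=46 D=34] avail[A=24 B=45 C=46 D=25] open={R4,R7,R9}
Step 16: commit R7 -> on_hand[A=29 B=45 C=46 D=30] avail[A=24 B=45 C=46 D=25] open={R4,R9}
Open reservations: ['R4', 'R9'] -> 2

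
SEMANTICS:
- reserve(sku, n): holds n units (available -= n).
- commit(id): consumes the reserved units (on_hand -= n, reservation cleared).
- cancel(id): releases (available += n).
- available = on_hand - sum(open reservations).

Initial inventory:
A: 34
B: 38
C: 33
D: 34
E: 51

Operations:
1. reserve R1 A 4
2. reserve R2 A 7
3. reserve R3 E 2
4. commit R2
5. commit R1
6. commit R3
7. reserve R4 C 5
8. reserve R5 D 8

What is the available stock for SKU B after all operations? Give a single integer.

Step 1: reserve R1 A 4 -> on_hand[A=34 B=38 C=33 D=34 E=51] avail[A=30 B=38 C=33 D=34 E=51] open={R1}
Step 2: reserve R2 A 7 -> on_hand[A=34 B=38 C=33 D=34 E=51] avail[A=23 B=38 C=33 D=34 E=51] open={R1,R2}
Step 3: reserve R3 E 2 -> on_hand[A=34 B=38 C=33 D=34 E=51] avail[A=23 B=38 C=33 D=34 E=49] open={R1,R2,R3}
Step 4: commit R2 -> on_hand[A=27 B=38 C=33 D=34 E=51] avail[A=23 B=38 C=33 D=34 E=49] open={R1,R3}
Step 5: commit R1 -> on_hand[A=23 B=38 C=33 D=34 E=51] avail[A=23 B=38 C=33 D=34 E=49] open={R3}
Step 6: commit R3 -> on_hand[A=23 B=38 C=33 D=34 E=49] avail[A=23 B=38 C=33 D=34 E=49] open={}
Step 7: reserve R4 C 5 -> on_hand[A=23 B=38 C=33 D=34 E=49] avail[A=23 B=38 C=28 D=34 E=49] open={R4}
Step 8: reserve R5 D 8 -> on_hand[A=23 B=38 C=33 D=34 E=49] avail[A=23 B=38 C=28 D=26 E=49] open={R4,R5}
Final available[B] = 38

Answer: 38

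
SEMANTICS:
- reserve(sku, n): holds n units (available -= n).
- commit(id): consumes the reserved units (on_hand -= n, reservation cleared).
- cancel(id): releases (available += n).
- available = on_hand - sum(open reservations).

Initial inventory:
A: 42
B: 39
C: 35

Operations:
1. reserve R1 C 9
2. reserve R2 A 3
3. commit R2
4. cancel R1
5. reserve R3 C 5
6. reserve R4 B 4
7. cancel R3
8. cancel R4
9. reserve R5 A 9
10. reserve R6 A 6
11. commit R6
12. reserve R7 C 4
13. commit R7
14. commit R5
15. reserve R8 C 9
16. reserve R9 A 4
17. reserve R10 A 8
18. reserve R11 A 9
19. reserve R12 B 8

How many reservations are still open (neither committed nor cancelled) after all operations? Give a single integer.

Step 1: reserve R1 C 9 -> on_hand[A=42 B=39 C=35] avail[A=42 B=39 C=26] open={R1}
Step 2: reserve R2 A 3 -> on_hand[A=42 B=39 C=35] avail[A=39 B=39 C=26] open={R1,R2}
Step 3: commit R2 -> on_hand[A=39 B=39 C=35] avail[A=39 B=39 C=26] open={R1}
Step 4: cancel R1 -> on_hand[A=39 B=39 C=35] avail[A=39 B=39 C=35] open={}
Step 5: reserve R3 C 5 -> on_hand[A=39 B=39 C=35] avail[A=39 B=39 C=30] open={R3}
Step 6: reserve R4 B 4 -> on_hand[A=39 B=39 C=35] avail[A=39 B=35 C=30] open={R3,R4}
Step 7: cancel R3 -> on_hand[A=39 B=39 C=35] avail[A=39 B=35 C=35] open={R4}
Step 8: cancel R4 -> on_hand[A=39 B=39 C=35] avail[A=39 B=39 C=35] open={}
Step 9: reserve R5 A 9 -> on_hand[A=39 B=39 C=35] avail[A=30 B=39 C=35] open={R5}
Step 10: reserve R6 A 6 -> on_hand[A=39 B=39 C=35] avail[A=24 B=39 C=35] open={R5,R6}
Step 11: commit R6 -> on_hand[A=33 B=39 C=35] avail[A=24 B=39 C=35] open={R5}
Step 12: reserve R7 C 4 -> on_hand[A=33 B=39 C=35] avail[A=24 B=39 C=31] open={R5,R7}
Step 13: commit R7 -> on_hand[A=33 B=39 C=31] avail[A=24 B=39 C=31] open={R5}
Step 14: commit R5 -> on_hand[A=24 B=39 C=31] avail[A=24 B=39 C=31] open={}
Step 15: reserve R8 C 9 -> on_hand[A=24 B=39 C=31] avail[A=24 B=39 C=22] open={R8}
Step 16: reserve R9 A 4 -> on_hand[A=24 B=39 C=31] avail[A=20 B=39 C=22] open={R8,R9}
Step 17: reserve R10 A 8 -> on_hand[A=24 B=39 C=31] avail[A=12 B=39 C=22] open={R10,R8,R9}
Step 18: reserve R11 A 9 -> on_hand[A=24 B=39 C=31] avail[A=3 B=39 C=22] open={R10,R11,R8,R9}
Step 19: reserve R12 B 8 -> on_hand[A=24 B=39 C=31] avail[A=3 B=31 C=22] open={R10,R11,R12,R8,R9}
Open reservations: ['R10', 'R11', 'R12', 'R8', 'R9'] -> 5

Answer: 5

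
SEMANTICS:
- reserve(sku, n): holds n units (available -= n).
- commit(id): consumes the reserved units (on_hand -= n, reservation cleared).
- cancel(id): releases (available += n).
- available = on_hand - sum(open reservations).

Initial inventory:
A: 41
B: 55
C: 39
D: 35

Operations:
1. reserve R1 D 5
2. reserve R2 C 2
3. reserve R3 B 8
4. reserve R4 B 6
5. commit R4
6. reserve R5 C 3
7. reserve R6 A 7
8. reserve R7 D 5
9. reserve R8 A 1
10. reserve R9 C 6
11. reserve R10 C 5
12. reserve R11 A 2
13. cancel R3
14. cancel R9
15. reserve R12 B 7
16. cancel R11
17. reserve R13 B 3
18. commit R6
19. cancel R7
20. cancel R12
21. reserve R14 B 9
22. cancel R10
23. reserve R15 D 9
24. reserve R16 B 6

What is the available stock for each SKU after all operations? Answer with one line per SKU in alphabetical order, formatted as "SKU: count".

Answer: A: 33
B: 31
C: 34
D: 21

Derivation:
Step 1: reserve R1 D 5 -> on_hand[A=41 B=55 C=39 D=35] avail[A=41 B=55 C=39 D=30] open={R1}
Step 2: reserve R2 C 2 -> on_hand[A=41 B=55 C=39 D=35] avail[A=41 B=55 C=37 D=30] open={R1,R2}
Step 3: reserve R3 B 8 -> on_hand[A=41 B=55 C=39 D=35] avail[A=41 B=47 C=37 D=30] open={R1,R2,R3}
Step 4: reserve R4 B 6 -> on_hand[A=41 B=55 C=39 D=35] avail[A=41 B=41 C=37 D=30] open={R1,R2,R3,R4}
Step 5: commit R4 -> on_hand[A=41 B=49 C=39 D=35] avail[A=41 B=41 C=37 D=30] open={R1,R2,R3}
Step 6: reserve R5 C 3 -> on_hand[A=41 B=49 C=39 D=35] avail[A=41 B=41 C=34 D=30] open={R1,R2,R3,R5}
Step 7: reserve R6 A 7 -> on_hand[A=41 B=49 C=39 D=35] avail[A=34 B=41 C=34 D=30] open={R1,R2,R3,R5,R6}
Step 8: reserve R7 D 5 -> on_hand[A=41 B=49 C=39 D=35] avail[A=34 B=41 C=34 D=25] open={R1,R2,R3,R5,R6,R7}
Step 9: reserve R8 A 1 -> on_hand[A=41 B=49 C=39 D=35] avail[A=33 B=41 C=34 D=25] open={R1,R2,R3,R5,R6,R7,R8}
Step 10: reserve R9 C 6 -> on_hand[A=41 B=49 C=39 D=35] avail[A=33 B=41 C=28 D=25] open={R1,R2,R3,R5,R6,R7,R8,R9}
Step 11: reserve R10 C 5 -> on_hand[A=41 B=49 C=39 D=35] avail[A=33 B=41 C=23 D=25] open={R1,R10,R2,R3,R5,R6,R7,R8,R9}
Step 12: reserve R11 A 2 -> on_hand[A=41 B=49 C=39 D=35] avail[A=31 B=41 C=23 D=25] open={R1,R10,R11,R2,R3,R5,R6,R7,R8,R9}
Step 13: cancel R3 -> on_hand[A=41 B=49 C=39 D=35] avail[A=31 B=49 C=23 D=25] open={R1,R10,R11,R2,R5,R6,R7,R8,R9}
Step 14: cancel R9 -> on_hand[A=41 B=49 C=39 D=35] avail[A=31 B=49 C=29 D=25] open={R1,R10,R11,R2,R5,R6,R7,R8}
Step 15: reserve R12 B 7 -> on_hand[A=41 B=49 C=39 D=35] avail[A=31 B=42 C=29 D=25] open={R1,R10,R11,R12,R2,R5,R6,R7,R8}
Step 16: cancel R11 -> on_hand[A=41 B=49 C=39 D=35] avail[A=33 B=42 C=29 D=25] open={R1,R10,R12,R2,R5,R6,R7,R8}
Step 17: reserve R13 B 3 -> on_hand[A=41 B=49 C=39 D=35] avail[A=33 B=39 C=29 D=25] open={R1,R10,R12,R13,R2,R5,R6,R7,R8}
Step 18: commit R6 -> on_hand[A=34 B=49 C=39 D=35] avail[A=33 B=39 C=29 D=25] open={R1,R10,R12,R13,R2,R5,R7,R8}
Step 19: cancel R7 -> on_hand[A=34 B=49 C=39 D=35] avail[A=33 B=39 C=29 D=30] open={R1,R10,R12,R13,R2,R5,R8}
Step 20: cancel R12 -> on_hand[A=34 B=49 C=39 D=35] avail[A=33 B=46 C=29 D=30] open={R1,R10,R13,R2,R5,R8}
Step 21: reserve R14 B 9 -> on_hand[A=34 B=49 C=39 D=35] avail[A=33 B=37 C=29 D=30] open={R1,R10,R13,R14,R2,R5,R8}
Step 22: cancel R10 -> on_hand[A=34 B=49 C=39 D=35] avail[A=33 B=37 C=34 D=30] open={R1,R13,R14,R2,R5,R8}
Step 23: reserve R15 D 9 -> on_hand[A=34 B=49 C=39 D=35] avail[A=33 B=37 C=34 D=21] open={R1,R13,R14,R15,R2,R5,R8}
Step 24: reserve R16 B 6 -> on_hand[A=34 B=49 C=39 D=35] avail[A=33 B=31 C=34 D=21] open={R1,R13,R14,R15,R16,R2,R5,R8}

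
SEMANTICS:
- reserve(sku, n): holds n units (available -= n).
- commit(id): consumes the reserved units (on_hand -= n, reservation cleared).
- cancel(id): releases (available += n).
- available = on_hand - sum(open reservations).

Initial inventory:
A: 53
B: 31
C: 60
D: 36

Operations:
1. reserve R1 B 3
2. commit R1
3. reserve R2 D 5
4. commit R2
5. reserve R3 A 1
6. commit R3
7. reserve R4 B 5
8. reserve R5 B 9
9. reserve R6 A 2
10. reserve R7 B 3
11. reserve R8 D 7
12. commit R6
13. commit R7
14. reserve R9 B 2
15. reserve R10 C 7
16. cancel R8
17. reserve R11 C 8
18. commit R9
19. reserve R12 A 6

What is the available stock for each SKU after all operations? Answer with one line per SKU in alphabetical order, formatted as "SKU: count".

Answer: A: 44
B: 9
C: 45
D: 31

Derivation:
Step 1: reserve R1 B 3 -> on_hand[A=53 B=31 C=60 D=36] avail[A=53 B=28 C=60 D=36] open={R1}
Step 2: commit R1 -> on_hand[A=53 B=28 C=60 D=36] avail[A=53 B=28 C=60 D=36] open={}
Step 3: reserve R2 D 5 -> on_hand[A=53 B=28 C=60 D=36] avail[A=53 B=28 C=60 D=31] open={R2}
Step 4: commit R2 -> on_hand[A=53 B=28 C=60 D=31] avail[A=53 B=28 C=60 D=31] open={}
Step 5: reserve R3 A 1 -> on_hand[A=53 B=28 C=60 D=31] avail[A=52 B=28 C=60 D=31] open={R3}
Step 6: commit R3 -> on_hand[A=52 B=28 C=60 D=31] avail[A=52 B=28 C=60 D=31] open={}
Step 7: reserve R4 B 5 -> on_hand[A=52 B=28 C=60 D=31] avail[A=52 B=23 C=60 D=31] open={R4}
Step 8: reserve R5 B 9 -> on_hand[A=52 B=28 C=60 D=31] avail[A=52 B=14 C=60 D=31] open={R4,R5}
Step 9: reserve R6 A 2 -> on_hand[A=52 B=28 C=60 D=31] avail[A=50 B=14 C=60 D=31] open={R4,R5,R6}
Step 10: reserve R7 B 3 -> on_hand[A=52 B=28 C=60 D=31] avail[A=50 B=11 C=60 D=31] open={R4,R5,R6,R7}
Step 11: reserve R8 D 7 -> on_hand[A=52 B=28 C=60 D=31] avail[A=50 B=11 C=60 D=24] open={R4,R5,R6,R7,R8}
Step 12: commit R6 -> on_hand[A=50 B=28 C=60 D=31] avail[A=50 B=11 C=60 D=24] open={R4,R5,R7,R8}
Step 13: commit R7 -> on_hand[A=50 B=25 C=60 D=31] avail[A=50 B=11 C=60 D=24] open={R4,R5,R8}
Step 14: reserve R9 B 2 -> on_hand[A=50 B=25 C=60 D=31] avail[A=50 B=9 C=60 D=24] open={R4,R5,R8,R9}
Step 15: reserve R10 C 7 -> on_hand[A=50 B=25 C=60 D=31] avail[A=50 B=9 C=53 D=24] open={R10,R4,R5,R8,R9}
Step 16: cancel R8 -> on_hand[A=50 B=25 C=60 D=31] avail[A=50 B=9 C=53 D=31] open={R10,R4,R5,R9}
Step 17: reserve R11 C 8 -> on_hand[A=50 B=25 C=60 D=31] avail[A=50 B=9 C=45 D=31] open={R10,R11,R4,R5,R9}
Step 18: commit R9 -> on_hand[A=50 B=23 C=60 D=31] avail[A=50 B=9 C=45 D=31] open={R10,R11,R4,R5}
Step 19: reserve R12 A 6 -> on_hand[A=50 B=23 C=60 D=31] avail[A=44 B=9 C=45 D=31] open={R10,R11,R12,R4,R5}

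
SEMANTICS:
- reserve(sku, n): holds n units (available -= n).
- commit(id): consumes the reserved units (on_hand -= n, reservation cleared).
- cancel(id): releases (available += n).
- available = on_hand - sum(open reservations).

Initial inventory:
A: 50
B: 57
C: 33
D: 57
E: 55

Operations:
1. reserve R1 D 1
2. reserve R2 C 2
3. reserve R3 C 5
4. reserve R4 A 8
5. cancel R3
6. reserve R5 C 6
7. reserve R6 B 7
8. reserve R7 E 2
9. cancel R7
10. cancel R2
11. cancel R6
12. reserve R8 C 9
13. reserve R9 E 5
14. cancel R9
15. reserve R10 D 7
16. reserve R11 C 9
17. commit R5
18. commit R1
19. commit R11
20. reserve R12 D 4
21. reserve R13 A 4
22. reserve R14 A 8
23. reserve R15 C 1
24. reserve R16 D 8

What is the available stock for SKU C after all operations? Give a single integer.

Answer: 8

Derivation:
Step 1: reserve R1 D 1 -> on_hand[A=50 B=57 C=33 D=57 E=55] avail[A=50 B=57 C=33 D=56 E=55] open={R1}
Step 2: reserve R2 C 2 -> on_hand[A=50 B=57 C=33 D=57 E=55] avail[A=50 B=57 C=31 D=56 E=55] open={R1,R2}
Step 3: reserve R3 C 5 -> on_hand[A=50 B=57 C=33 D=57 E=55] avail[A=50 B=57 C=26 D=56 E=55] open={R1,R2,R3}
Step 4: reserve R4 A 8 -> on_hand[A=50 B=57 C=33 D=57 E=55] avail[A=42 B=57 C=26 D=56 E=55] open={R1,R2,R3,R4}
Step 5: cancel R3 -> on_hand[A=50 B=57 C=33 D=57 E=55] avail[A=42 B=57 C=31 D=56 E=55] open={R1,R2,R4}
Step 6: reserve R5 C 6 -> on_hand[A=50 B=57 C=33 D=57 E=55] avail[A=42 B=57 C=25 D=56 E=55] open={R1,R2,R4,R5}
Step 7: reserve R6 B 7 -> on_hand[A=50 B=57 C=33 D=57 E=55] avail[A=42 B=50 C=25 D=56 E=55] open={R1,R2,R4,R5,R6}
Step 8: reserve R7 E 2 -> on_hand[A=50 B=57 C=33 D=57 E=55] avail[A=42 B=50 C=25 D=56 E=53] open={R1,R2,R4,R5,R6,R7}
Step 9: cancel R7 -> on_hand[A=50 B=57 C=33 D=57 E=55] avail[A=42 B=50 C=25 D=56 E=55] open={R1,R2,R4,R5,R6}
Step 10: cancel R2 -> on_hand[A=50 B=57 C=33 D=57 E=55] avail[A=42 B=50 C=27 D=56 E=55] open={R1,R4,R5,R6}
Step 11: cancel R6 -> on_hand[A=50 B=57 C=33 D=57 E=55] avail[A=42 B=57 C=27 D=56 E=55] open={R1,R4,R5}
Step 12: reserve R8 C 9 -> on_hand[A=50 B=57 C=33 D=57 E=55] avail[A=42 B=57 C=18 D=56 E=55] open={R1,R4,R5,R8}
Step 13: reserve R9 E 5 -> on_hand[A=50 B=57 C=33 D=57 E=55] avail[A=42 B=57 C=18 D=56 E=50] open={R1,R4,R5,R8,R9}
Step 14: cancel R9 -> on_hand[A=50 B=57 C=33 D=57 E=55] avail[A=42 B=57 C=18 D=56 E=55] open={R1,R4,R5,R8}
Step 15: reserve R10 D 7 -> on_hand[A=50 B=57 C=33 D=57 E=55] avail[A=42 B=57 C=18 D=49 E=55] open={R1,R10,R4,R5,R8}
Step 16: reserve R11 C 9 -> on_hand[A=50 B=57 C=33 D=57 E=55] avail[A=42 B=57 C=9 D=49 E=55] open={R1,R10,R11,R4,R5,R8}
Step 17: commit R5 -> on_hand[A=50 B=57 C=27 D=57 E=55] avail[A=42 B=57 C=9 D=49 E=55] open={R1,R10,R11,R4,R8}
Step 18: commit R1 -> on_hand[A=50 B=57 C=27 D=56 E=55] avail[A=42 B=57 C=9 D=49 E=55] open={R10,R11,R4,R8}
Step 19: commit R11 -> on_hand[A=50 B=57 C=18 D=56 E=55] avail[A=42 B=57 C=9 D=49 E=55] open={R10,R4,R8}
Step 20: reserve R12 D 4 -> on_hand[A=50 B=57 C=18 D=56 E=55] avail[A=42 B=57 C=9 D=45 E=55] open={R10,R12,R4,R8}
Step 21: reserve R13 A 4 -> on_hand[A=50 B=57 C=18 D=56 E=55] avail[A=38 B=57 C=9 D=45 E=55] open={R10,R12,R13,R4,R8}
Step 22: reserve R14 A 8 -> on_hand[A=50 B=57 C=18 D=56 E=55] avail[A=30 B=57 C=9 D=45 E=55] open={R10,R12,R13,R14,R4,R8}
Step 23: reserve R15 C 1 -> on_hand[A=50 B=57 C=18 D=56 E=55] avail[A=30 B=57 C=8 D=45 E=55] open={R10,R12,R13,R14,R15,R4,R8}
Step 24: reserve R16 D 8 -> on_hand[A=50 B=57 C=18 D=56 E=55] avail[A=30 B=57 C=8 D=37 E=55] open={R10,R12,R13,R14,R15,R16,R4,R8}
Final available[C] = 8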